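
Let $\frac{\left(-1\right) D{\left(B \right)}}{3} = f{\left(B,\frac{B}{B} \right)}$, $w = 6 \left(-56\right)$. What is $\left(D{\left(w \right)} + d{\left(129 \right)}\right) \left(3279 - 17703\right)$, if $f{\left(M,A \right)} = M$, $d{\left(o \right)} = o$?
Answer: $-16400088$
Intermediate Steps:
$w = -336$
$D{\left(B \right)} = - 3 B$
$\left(D{\left(w \right)} + d{\left(129 \right)}\right) \left(3279 - 17703\right) = \left(\left(-3\right) \left(-336\right) + 129\right) \left(3279 - 17703\right) = \left(1008 + 129\right) \left(-14424\right) = 1137 \left(-14424\right) = -16400088$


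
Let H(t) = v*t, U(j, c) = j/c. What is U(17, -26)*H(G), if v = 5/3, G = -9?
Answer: 255/26 ≈ 9.8077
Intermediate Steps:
v = 5/3 (v = 5*(1/3) = 5/3 ≈ 1.6667)
H(t) = 5*t/3
U(17, -26)*H(G) = (17/(-26))*((5/3)*(-9)) = (17*(-1/26))*(-15) = -17/26*(-15) = 255/26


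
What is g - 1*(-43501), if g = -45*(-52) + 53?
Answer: 45894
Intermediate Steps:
g = 2393 (g = 2340 + 53 = 2393)
g - 1*(-43501) = 2393 - 1*(-43501) = 2393 + 43501 = 45894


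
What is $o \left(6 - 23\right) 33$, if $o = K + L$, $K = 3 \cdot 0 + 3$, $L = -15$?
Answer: $6732$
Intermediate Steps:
$K = 3$ ($K = 0 + 3 = 3$)
$o = -12$ ($o = 3 - 15 = -12$)
$o \left(6 - 23\right) 33 = - 12 \left(6 - 23\right) 33 = \left(-12\right) \left(-17\right) 33 = 204 \cdot 33 = 6732$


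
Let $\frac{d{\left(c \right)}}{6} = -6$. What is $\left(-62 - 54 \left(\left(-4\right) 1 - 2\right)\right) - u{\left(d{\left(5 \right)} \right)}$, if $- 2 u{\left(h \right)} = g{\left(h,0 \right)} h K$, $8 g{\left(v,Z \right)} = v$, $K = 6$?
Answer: $748$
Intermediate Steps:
$d{\left(c \right)} = -36$ ($d{\left(c \right)} = 6 \left(-6\right) = -36$)
$g{\left(v,Z \right)} = \frac{v}{8}$
$u{\left(h \right)} = - \frac{3 h^{2}}{8}$ ($u{\left(h \right)} = - \frac{\frac{h}{8} h 6}{2} = - \frac{\frac{h^{2}}{8} \cdot 6}{2} = - \frac{\frac{3}{4} h^{2}}{2} = - \frac{3 h^{2}}{8}$)
$\left(-62 - 54 \left(\left(-4\right) 1 - 2\right)\right) - u{\left(d{\left(5 \right)} \right)} = \left(-62 - 54 \left(\left(-4\right) 1 - 2\right)\right) - - \frac{3 \left(-36\right)^{2}}{8} = \left(-62 - 54 \left(-4 - 2\right)\right) - \left(- \frac{3}{8}\right) 1296 = \left(-62 - -324\right) - -486 = \left(-62 + 324\right) + 486 = 262 + 486 = 748$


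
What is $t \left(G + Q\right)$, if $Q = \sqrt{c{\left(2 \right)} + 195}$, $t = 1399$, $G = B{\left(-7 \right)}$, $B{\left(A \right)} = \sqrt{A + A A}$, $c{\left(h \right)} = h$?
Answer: $1399 \sqrt{42} + 1399 \sqrt{197} \approx 28702.0$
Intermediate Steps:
$B{\left(A \right)} = \sqrt{A + A^{2}}$
$G = \sqrt{42}$ ($G = \sqrt{- 7 \left(1 - 7\right)} = \sqrt{\left(-7\right) \left(-6\right)} = \sqrt{42} \approx 6.4807$)
$Q = \sqrt{197}$ ($Q = \sqrt{2 + 195} = \sqrt{197} \approx 14.036$)
$t \left(G + Q\right) = 1399 \left(\sqrt{42} + \sqrt{197}\right) = 1399 \sqrt{42} + 1399 \sqrt{197}$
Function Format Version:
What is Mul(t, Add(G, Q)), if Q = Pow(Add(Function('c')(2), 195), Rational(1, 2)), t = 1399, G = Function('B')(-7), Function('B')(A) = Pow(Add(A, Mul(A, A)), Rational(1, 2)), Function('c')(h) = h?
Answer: Add(Mul(1399, Pow(42, Rational(1, 2))), Mul(1399, Pow(197, Rational(1, 2)))) ≈ 28702.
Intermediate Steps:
Function('B')(A) = Pow(Add(A, Pow(A, 2)), Rational(1, 2))
G = Pow(42, Rational(1, 2)) (G = Pow(Mul(-7, Add(1, -7)), Rational(1, 2)) = Pow(Mul(-7, -6), Rational(1, 2)) = Pow(42, Rational(1, 2)) ≈ 6.4807)
Q = Pow(197, Rational(1, 2)) (Q = Pow(Add(2, 195), Rational(1, 2)) = Pow(197, Rational(1, 2)) ≈ 14.036)
Mul(t, Add(G, Q)) = Mul(1399, Add(Pow(42, Rational(1, 2)), Pow(197, Rational(1, 2)))) = Add(Mul(1399, Pow(42, Rational(1, 2))), Mul(1399, Pow(197, Rational(1, 2))))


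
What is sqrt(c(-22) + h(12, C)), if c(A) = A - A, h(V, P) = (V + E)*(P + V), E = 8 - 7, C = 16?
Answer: 2*sqrt(91) ≈ 19.079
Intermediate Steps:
E = 1
h(V, P) = (1 + V)*(P + V) (h(V, P) = (V + 1)*(P + V) = (1 + V)*(P + V))
c(A) = 0
sqrt(c(-22) + h(12, C)) = sqrt(0 + (16 + 12 + 12**2 + 16*12)) = sqrt(0 + (16 + 12 + 144 + 192)) = sqrt(0 + 364) = sqrt(364) = 2*sqrt(91)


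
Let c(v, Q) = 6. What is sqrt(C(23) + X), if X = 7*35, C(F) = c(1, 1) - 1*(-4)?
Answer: sqrt(255) ≈ 15.969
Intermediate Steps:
C(F) = 10 (C(F) = 6 - 1*(-4) = 6 + 4 = 10)
X = 245
sqrt(C(23) + X) = sqrt(10 + 245) = sqrt(255)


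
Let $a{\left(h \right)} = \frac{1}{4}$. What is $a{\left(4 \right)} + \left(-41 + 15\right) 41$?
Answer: $- \frac{4263}{4} \approx -1065.8$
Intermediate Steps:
$a{\left(h \right)} = \frac{1}{4}$
$a{\left(4 \right)} + \left(-41 + 15\right) 41 = \frac{1}{4} + \left(-41 + 15\right) 41 = \frac{1}{4} - 1066 = - \frac{4263}{4}$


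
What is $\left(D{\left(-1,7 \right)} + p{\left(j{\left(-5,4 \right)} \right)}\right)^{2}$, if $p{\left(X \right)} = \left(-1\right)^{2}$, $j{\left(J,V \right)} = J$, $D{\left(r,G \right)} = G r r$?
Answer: $64$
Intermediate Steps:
$D{\left(r,G \right)} = G r^{2}$
$p{\left(X \right)} = 1$
$\left(D{\left(-1,7 \right)} + p{\left(j{\left(-5,4 \right)} \right)}\right)^{2} = \left(7 \left(-1\right)^{2} + 1\right)^{2} = \left(7 \cdot 1 + 1\right)^{2} = \left(7 + 1\right)^{2} = 8^{2} = 64$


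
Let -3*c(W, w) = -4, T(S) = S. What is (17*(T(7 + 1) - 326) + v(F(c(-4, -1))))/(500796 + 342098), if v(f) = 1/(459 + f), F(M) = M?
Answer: -7465683/1164036614 ≈ -0.0064136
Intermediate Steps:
c(W, w) = 4/3 (c(W, w) = -⅓*(-4) = 4/3)
(17*(T(7 + 1) - 326) + v(F(c(-4, -1))))/(500796 + 342098) = (17*((7 + 1) - 326) + 1/(459 + 4/3))/(500796 + 342098) = (17*(8 - 326) + 1/(1381/3))/842894 = (17*(-318) + 3/1381)*(1/842894) = (-5406 + 3/1381)*(1/842894) = -7465683/1381*1/842894 = -7465683/1164036614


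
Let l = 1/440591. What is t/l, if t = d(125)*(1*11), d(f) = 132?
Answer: 639738132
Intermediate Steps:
l = 1/440591 ≈ 2.2697e-6
t = 1452 (t = 132*(1*11) = 132*11 = 1452)
t/l = 1452/(1/440591) = 1452*440591 = 639738132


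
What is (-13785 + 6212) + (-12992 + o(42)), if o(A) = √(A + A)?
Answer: -20565 + 2*√21 ≈ -20556.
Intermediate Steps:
o(A) = √2*√A (o(A) = √(2*A) = √2*√A)
(-13785 + 6212) + (-12992 + o(42)) = (-13785 + 6212) + (-12992 + √2*√42) = -7573 + (-12992 + 2*√21) = -20565 + 2*√21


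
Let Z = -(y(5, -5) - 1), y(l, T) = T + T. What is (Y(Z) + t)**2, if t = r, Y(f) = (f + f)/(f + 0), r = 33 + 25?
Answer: 3600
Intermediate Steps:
y(l, T) = 2*T
Z = 11 (Z = -(2*(-5) - 1) = -(-10 - 1) = -1*(-11) = 11)
r = 58
Y(f) = 2 (Y(f) = (2*f)/f = 2)
t = 58
(Y(Z) + t)**2 = (2 + 58)**2 = 60**2 = 3600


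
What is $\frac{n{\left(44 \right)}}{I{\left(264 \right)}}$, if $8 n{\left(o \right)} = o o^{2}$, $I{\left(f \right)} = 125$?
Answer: $\frac{10648}{125} \approx 85.184$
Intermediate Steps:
$n{\left(o \right)} = \frac{o^{3}}{8}$ ($n{\left(o \right)} = \frac{o o^{2}}{8} = \frac{o^{3}}{8}$)
$\frac{n{\left(44 \right)}}{I{\left(264 \right)}} = \frac{\frac{1}{8} \cdot 44^{3}}{125} = \frac{1}{8} \cdot 85184 \cdot \frac{1}{125} = 10648 \cdot \frac{1}{125} = \frac{10648}{125}$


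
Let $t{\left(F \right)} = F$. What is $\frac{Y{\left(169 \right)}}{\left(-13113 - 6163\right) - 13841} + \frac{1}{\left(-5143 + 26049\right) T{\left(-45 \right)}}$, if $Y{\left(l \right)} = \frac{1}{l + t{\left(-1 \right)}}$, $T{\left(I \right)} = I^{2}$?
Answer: $- \frac{2042833}{13085301637800} \approx -1.5612 \cdot 10^{-7}$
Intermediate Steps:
$Y{\left(l \right)} = \frac{1}{-1 + l}$ ($Y{\left(l \right)} = \frac{1}{l - 1} = \frac{1}{-1 + l}$)
$\frac{Y{\left(169 \right)}}{\left(-13113 - 6163\right) - 13841} + \frac{1}{\left(-5143 + 26049\right) T{\left(-45 \right)}} = \frac{1}{\left(-1 + 169\right) \left(\left(-13113 - 6163\right) - 13841\right)} + \frac{1}{\left(-5143 + 26049\right) \left(-45\right)^{2}} = \frac{1}{168 \left(-19276 - 13841\right)} + \frac{1}{20906 \cdot 2025} = \frac{1}{168 \left(-33117\right)} + \frac{1}{20906} \cdot \frac{1}{2025} = \frac{1}{168} \left(- \frac{1}{33117}\right) + \frac{1}{42334650} = - \frac{1}{5563656} + \frac{1}{42334650} = - \frac{2042833}{13085301637800}$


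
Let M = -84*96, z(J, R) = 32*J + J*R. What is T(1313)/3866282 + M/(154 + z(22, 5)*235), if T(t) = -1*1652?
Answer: -562392206/13217437343 ≈ -0.042549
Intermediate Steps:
T(t) = -1652
M = -8064
T(1313)/3866282 + M/(154 + z(22, 5)*235) = -1652/3866282 - 8064/(154 + (22*(32 + 5))*235) = -1652*1/3866282 - 8064/(154 + (22*37)*235) = -118/276163 - 8064/(154 + 814*235) = -118/276163 - 8064/(154 + 191290) = -118/276163 - 8064/191444 = -118/276163 - 8064*1/191444 = -118/276163 - 2016/47861 = -562392206/13217437343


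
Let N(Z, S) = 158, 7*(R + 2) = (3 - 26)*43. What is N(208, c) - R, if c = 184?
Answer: 2109/7 ≈ 301.29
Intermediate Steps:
R = -1003/7 (R = -2 + ((3 - 26)*43)/7 = -2 + (-23*43)/7 = -2 + (⅐)*(-989) = -2 - 989/7 = -1003/7 ≈ -143.29)
N(208, c) - R = 158 - 1*(-1003/7) = 158 + 1003/7 = 2109/7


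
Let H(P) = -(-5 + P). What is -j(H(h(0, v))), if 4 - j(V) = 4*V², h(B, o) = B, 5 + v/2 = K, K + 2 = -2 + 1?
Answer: 96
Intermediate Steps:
K = -3 (K = -2 + (-2 + 1) = -2 - 1 = -3)
v = -16 (v = -10 + 2*(-3) = -10 - 6 = -16)
H(P) = 5 - P
j(V) = 4 - 4*V²
-j(H(h(0, v))) = -(4 - 4*(5 - 1*0)²) = -(4 - 4*(5 + 0)²) = -(4 - 4*5²) = -(4 - 4*25) = -(4 - 100) = -1*(-96) = 96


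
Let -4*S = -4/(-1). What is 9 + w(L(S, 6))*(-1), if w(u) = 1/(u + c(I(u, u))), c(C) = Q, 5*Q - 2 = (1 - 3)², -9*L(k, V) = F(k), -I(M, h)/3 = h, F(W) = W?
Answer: 486/59 ≈ 8.2373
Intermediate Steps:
S = -1 (S = -(-1)/(-1) = -(-1)*(-1) = -¼*4 = -1)
I(M, h) = -3*h
L(k, V) = -k/9
Q = 6/5 (Q = ⅖ + (1 - 3)²/5 = ⅖ + (⅕)*(-2)² = ⅖ + (⅕)*4 = ⅖ + ⅘ = 6/5 ≈ 1.2000)
c(C) = 6/5
w(u) = 1/(6/5 + u) (w(u) = 1/(u + 6/5) = 1/(6/5 + u))
9 + w(L(S, 6))*(-1) = 9 + (5/(6 + 5*(-⅑*(-1))))*(-1) = 9 + (5/(6 + 5*(⅑)))*(-1) = 9 + (5/(6 + 5/9))*(-1) = 9 + (5/(59/9))*(-1) = 9 + (5*(9/59))*(-1) = 9 + (45/59)*(-1) = 9 - 45/59 = 486/59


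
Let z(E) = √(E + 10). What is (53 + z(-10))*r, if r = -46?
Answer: -2438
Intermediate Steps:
z(E) = √(10 + E)
(53 + z(-10))*r = (53 + √(10 - 10))*(-46) = (53 + √0)*(-46) = (53 + 0)*(-46) = 53*(-46) = -2438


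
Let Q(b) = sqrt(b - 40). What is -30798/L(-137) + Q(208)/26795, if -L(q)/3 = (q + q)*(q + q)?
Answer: 5133/37538 + 2*sqrt(42)/26795 ≈ 0.13723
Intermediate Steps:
Q(b) = sqrt(-40 + b)
L(q) = -12*q**2 (L(q) = -3*(q + q)*(q + q) = -3*2*q*2*q = -12*q**2)
-30798/L(-137) + Q(208)/26795 = -30798/((-12*(-137)**2)) + sqrt(-40 + 208)/26795 = -30798/((-12*18769)) + sqrt(168)*(1/26795) = -30798/(-225228) + (2*sqrt(42))*(1/26795) = -30798*(-1/225228) + 2*sqrt(42)/26795 = 5133/37538 + 2*sqrt(42)/26795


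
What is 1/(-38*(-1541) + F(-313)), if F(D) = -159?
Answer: 1/58399 ≈ 1.7124e-5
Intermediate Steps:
1/(-38*(-1541) + F(-313)) = 1/(-38*(-1541) - 159) = 1/(58558 - 159) = 1/58399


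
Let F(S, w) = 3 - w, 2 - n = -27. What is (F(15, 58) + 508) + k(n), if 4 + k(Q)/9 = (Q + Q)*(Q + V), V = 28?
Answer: 30171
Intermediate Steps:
n = 29 (n = 2 - 1*(-27) = 2 + 27 = 29)
k(Q) = -36 + 18*Q*(28 + Q) (k(Q) = -36 + 9*((Q + Q)*(Q + 28)) = -36 + 9*((2*Q)*(28 + Q)) = -36 + 9*(2*Q*(28 + Q)) = -36 + 18*Q*(28 + Q))
(F(15, 58) + 508) + k(n) = ((3 - 1*58) + 508) + (-36 + 18*29² + 504*29) = ((3 - 58) + 508) + (-36 + 18*841 + 14616) = (-55 + 508) + (-36 + 15138 + 14616) = 453 + 29718 = 30171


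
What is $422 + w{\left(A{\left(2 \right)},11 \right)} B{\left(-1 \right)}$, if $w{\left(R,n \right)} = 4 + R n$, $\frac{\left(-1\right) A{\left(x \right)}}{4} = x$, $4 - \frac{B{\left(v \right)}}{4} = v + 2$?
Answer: $-586$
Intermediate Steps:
$B{\left(v \right)} = 8 - 4 v$ ($B{\left(v \right)} = 16 - 4 \left(v + 2\right) = 16 - 4 \left(2 + v\right) = 16 - \left(8 + 4 v\right) = 8 - 4 v$)
$A{\left(x \right)} = - 4 x$
$422 + w{\left(A{\left(2 \right)},11 \right)} B{\left(-1 \right)} = 422 + \left(4 + \left(-4\right) 2 \cdot 11\right) \left(8 - -4\right) = 422 + \left(4 - 88\right) \left(8 + 4\right) = 422 + \left(4 - 88\right) 12 = 422 - 1008 = -586$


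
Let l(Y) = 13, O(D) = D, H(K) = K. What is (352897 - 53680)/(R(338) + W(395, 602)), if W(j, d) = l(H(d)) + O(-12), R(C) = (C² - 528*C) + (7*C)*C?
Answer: 99739/245163 ≈ 0.40683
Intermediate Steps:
R(C) = -528*C + 8*C² (R(C) = (C² - 528*C) + 7*C² = -528*C + 8*C²)
W(j, d) = 1 (W(j, d) = 13 - 12 = 1)
(352897 - 53680)/(R(338) + W(395, 602)) = (352897 - 53680)/(8*338*(-66 + 338) + 1) = 299217/(8*338*272 + 1) = 299217/(735488 + 1) = 299217/735489 = 299217*(1/735489) = 99739/245163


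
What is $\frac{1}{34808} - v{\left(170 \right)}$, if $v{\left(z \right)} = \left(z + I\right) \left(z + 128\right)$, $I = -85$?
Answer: $- \frac{881686639}{34808} \approx -25330.0$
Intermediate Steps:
$v{\left(z \right)} = \left(-85 + z\right) \left(128 + z\right)$ ($v{\left(z \right)} = \left(z - 85\right) \left(z + 128\right) = \left(-85 + z\right) \left(128 + z\right)$)
$\frac{1}{34808} - v{\left(170 \right)} = \frac{1}{34808} - \left(-10880 + 170^{2} + 43 \cdot 170\right) = \frac{1}{34808} - \left(-10880 + 28900 + 7310\right) = \frac{1}{34808} - 25330 = - \frac{881686639}{34808}$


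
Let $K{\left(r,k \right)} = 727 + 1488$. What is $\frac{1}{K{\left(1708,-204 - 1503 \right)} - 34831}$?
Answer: $- \frac{1}{32616} \approx -3.066 \cdot 10^{-5}$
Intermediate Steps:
$K{\left(r,k \right)} = 2215$
$\frac{1}{K{\left(1708,-204 - 1503 \right)} - 34831} = \frac{1}{2215 - 34831} = \frac{1}{-32616} = - \frac{1}{32616}$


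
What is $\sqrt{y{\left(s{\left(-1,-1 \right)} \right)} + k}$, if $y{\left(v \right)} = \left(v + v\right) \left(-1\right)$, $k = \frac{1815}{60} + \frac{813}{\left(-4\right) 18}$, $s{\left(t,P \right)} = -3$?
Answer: $\frac{\sqrt{3594}}{12} \approx 4.9958$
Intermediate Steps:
$k = \frac{455}{24}$ ($k = 1815 \cdot \frac{1}{60} + \frac{813}{-72} = \frac{121}{4} + 813 \left(- \frac{1}{72}\right) = \frac{121}{4} - \frac{271}{24} = \frac{455}{24} \approx 18.958$)
$y{\left(v \right)} = - 2 v$ ($y{\left(v \right)} = 2 v \left(-1\right) = - 2 v$)
$\sqrt{y{\left(s{\left(-1,-1 \right)} \right)} + k} = \sqrt{\left(-2\right) \left(-3\right) + \frac{455}{24}} = \sqrt{6 + \frac{455}{24}} = \sqrt{\frac{599}{24}} = \frac{\sqrt{3594}}{12}$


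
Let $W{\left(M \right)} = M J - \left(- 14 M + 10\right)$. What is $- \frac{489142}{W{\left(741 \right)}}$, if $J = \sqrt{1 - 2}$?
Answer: $- \frac{5069467688}{107961577} + \frac{362454222 i}{107961577} \approx -46.956 + 3.3573 i$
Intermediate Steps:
$J = i$ ($J = \sqrt{-1} = i \approx 1.0 i$)
$W{\left(M \right)} = -10 + 14 M + i M$ ($W{\left(M \right)} = M i - \left(- 14 M + 10\right) = i M - \left(10 - 14 M\right) = i M + \left(-10 + 14 M\right) = -10 + 14 M + i M$)
$- \frac{489142}{W{\left(741 \right)}} = - \frac{489142}{-10 + 741 \left(14 + i\right)} = - \frac{489142}{-10 + \left(10374 + 741 i\right)} = - \frac{489142}{10364 + 741 i} = - 489142 \frac{10364 - 741 i}{107961577} = - \frac{489142 \left(10364 - 741 i\right)}{107961577}$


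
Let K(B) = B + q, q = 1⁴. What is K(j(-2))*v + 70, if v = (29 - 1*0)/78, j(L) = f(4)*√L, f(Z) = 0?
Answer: 5489/78 ≈ 70.372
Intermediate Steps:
q = 1
j(L) = 0 (j(L) = 0*√L = 0)
K(B) = 1 + B (K(B) = B + 1 = 1 + B)
v = 29/78 (v = (29 + 0)*(1/78) = 29*(1/78) = 29/78 ≈ 0.37179)
K(j(-2))*v + 70 = (1 + 0)*(29/78) + 70 = 1*(29/78) + 70 = 29/78 + 70 = 5489/78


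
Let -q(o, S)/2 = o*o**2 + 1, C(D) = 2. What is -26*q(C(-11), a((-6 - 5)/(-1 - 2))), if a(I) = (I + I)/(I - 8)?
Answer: 468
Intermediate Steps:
a(I) = 2*I/(-8 + I) (a(I) = (2*I)/(-8 + I) = 2*I/(-8 + I))
q(o, S) = -2 - 2*o**3 (q(o, S) = -2*(o*o**2 + 1) = -2*(o**3 + 1) = -2*(1 + o**3) = -2 - 2*o**3)
-26*q(C(-11), a((-6 - 5)/(-1 - 2))) = -26*(-2 - 2*2**3) = -26*(-2 - 2*8) = -26*(-2 - 16) = -26*(-18) = 468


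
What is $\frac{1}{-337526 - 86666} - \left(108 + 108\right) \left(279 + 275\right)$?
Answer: $- \frac{50760511489}{424192} \approx -1.1966 \cdot 10^{5}$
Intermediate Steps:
$\frac{1}{-337526 - 86666} - \left(108 + 108\right) \left(279 + 275\right) = \frac{1}{-424192} - 216 \cdot 554 = - \frac{1}{424192} - 119664 = - \frac{50760511489}{424192}$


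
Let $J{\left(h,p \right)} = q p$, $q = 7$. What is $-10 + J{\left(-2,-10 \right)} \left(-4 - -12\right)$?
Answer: $-570$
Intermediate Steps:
$J{\left(h,p \right)} = 7 p$
$-10 + J{\left(-2,-10 \right)} \left(-4 - -12\right) = -10 + 7 \left(-10\right) \left(-4 - -12\right) = -10 - 70 \left(-4 + 12\right) = -10 - 560 = -570$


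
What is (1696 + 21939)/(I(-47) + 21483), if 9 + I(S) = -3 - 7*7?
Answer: 23635/21422 ≈ 1.1033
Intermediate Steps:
I(S) = -61 (I(S) = -9 + (-3 - 7*7) = -9 + (-3 - 49) = -9 - 52 = -61)
(1696 + 21939)/(I(-47) + 21483) = (1696 + 21939)/(-61 + 21483) = 23635/21422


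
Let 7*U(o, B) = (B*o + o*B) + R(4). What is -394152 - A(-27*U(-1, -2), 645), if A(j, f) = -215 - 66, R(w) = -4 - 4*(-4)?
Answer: -393871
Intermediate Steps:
R(w) = 12 (R(w) = -4 + 16 = 12)
U(o, B) = 12/7 + 2*B*o/7 (U(o, B) = ((B*o + o*B) + 12)/7 = ((B*o + B*o) + 12)/7 = (2*B*o + 12)/7 = (12 + 2*B*o)/7 = 12/7 + 2*B*o/7)
A(j, f) = -281
-394152 - A(-27*U(-1, -2), 645) = -394152 - 1*(-281) = -394152 + 281 = -393871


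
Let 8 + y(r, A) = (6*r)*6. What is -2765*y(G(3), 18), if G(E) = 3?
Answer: -276500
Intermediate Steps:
y(r, A) = -8 + 36*r (y(r, A) = -8 + (6*r)*6 = -8 + 36*r)
-2765*y(G(3), 18) = -2765*(-8 + 36*3) = -2765*(-8 + 108) = -2765*100 = -276500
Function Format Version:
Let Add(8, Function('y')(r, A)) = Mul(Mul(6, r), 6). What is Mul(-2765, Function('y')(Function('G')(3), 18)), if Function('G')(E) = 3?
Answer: -276500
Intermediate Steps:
Function('y')(r, A) = Add(-8, Mul(36, r)) (Function('y')(r, A) = Add(-8, Mul(Mul(6, r), 6)) = Add(-8, Mul(36, r)))
Mul(-2765, Function('y')(Function('G')(3), 18)) = Mul(-2765, Add(-8, Mul(36, 3))) = Mul(-2765, Add(-8, 108)) = Mul(-2765, 100) = -276500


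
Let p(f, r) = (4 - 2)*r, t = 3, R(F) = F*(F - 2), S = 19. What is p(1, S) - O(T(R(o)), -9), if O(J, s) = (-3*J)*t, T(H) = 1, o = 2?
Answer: 47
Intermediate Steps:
R(F) = F*(-2 + F)
p(f, r) = 2*r
O(J, s) = -9*J (O(J, s) = -3*J*3 = -9*J)
p(1, S) - O(T(R(o)), -9) = 2*19 - (-9) = 38 - 1*(-9) = 38 + 9 = 47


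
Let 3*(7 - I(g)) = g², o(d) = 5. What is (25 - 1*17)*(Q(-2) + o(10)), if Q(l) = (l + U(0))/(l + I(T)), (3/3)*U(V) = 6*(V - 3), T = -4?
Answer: 520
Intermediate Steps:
U(V) = -18 + 6*V (U(V) = 6*(V - 3) = 6*(-3 + V) = -18 + 6*V)
I(g) = 7 - g²/3
Q(l) = (-18 + l)/(5/3 + l) (Q(l) = (l + (-18 + 6*0))/(l + (7 - ⅓*(-4)²)) = (l + (-18 + 0))/(l + (7 - ⅓*16)) = (l - 18)/(l + (7 - 16/3)) = (-18 + l)/(l + 5/3) = (-18 + l)/(5/3 + l))
(25 - 1*17)*(Q(-2) + o(10)) = (25 - 1*17)*(3*(-18 - 2)/(5 + 3*(-2)) + 5) = (25 - 17)*(3*(-20)/(5 - 6) + 5) = 8*(3*(-20)/(-1) + 5) = 8*(3*(-1)*(-20) + 5) = 8*(60 + 5) = 8*65 = 520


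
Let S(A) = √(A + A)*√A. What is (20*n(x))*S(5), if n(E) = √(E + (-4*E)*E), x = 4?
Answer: 200*I*√30 ≈ 1095.4*I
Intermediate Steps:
S(A) = A*√2 (S(A) = √(2*A)*√A = (√2*√A)*√A = A*√2)
n(E) = √(E - 4*E²)
(20*n(x))*S(5) = (20*√(4*(1 - 4*4)))*(5*√2) = (20*√(4*(1 - 16)))*(5*√2) = (20*√(4*(-15)))*(5*√2) = (20*√(-60))*(5*√2) = (20*(2*I*√15))*(5*√2) = (40*I*√15)*(5*√2) = 200*I*√30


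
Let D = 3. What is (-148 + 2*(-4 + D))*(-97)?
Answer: 14550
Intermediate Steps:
(-148 + 2*(-4 + D))*(-97) = (-148 + 2*(-4 + 3))*(-97) = (-148 + 2*(-1))*(-97) = (-148 - 2)*(-97) = -150*(-97) = 14550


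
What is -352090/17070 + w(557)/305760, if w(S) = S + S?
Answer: -1793933707/86988720 ≈ -20.623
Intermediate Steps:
w(S) = 2*S
-352090/17070 + w(557)/305760 = -352090/17070 + (2*557)/305760 = -352090*1/17070 + 1114*(1/305760) = -35209/1707 + 557/152880 = -1793933707/86988720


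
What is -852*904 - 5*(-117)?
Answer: -769623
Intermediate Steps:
-852*904 - 5*(-117) = -770208 + 585 = -769623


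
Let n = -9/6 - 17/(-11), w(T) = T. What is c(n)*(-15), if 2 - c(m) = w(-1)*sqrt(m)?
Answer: -30 - 15*sqrt(22)/22 ≈ -33.198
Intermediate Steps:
n = 1/22 (n = -9*1/6 - 17*(-1/11) = -3/2 + 17/11 = 1/22 ≈ 0.045455)
c(m) = 2 + sqrt(m) (c(m) = 2 - (-1)*sqrt(m) = 2 + sqrt(m))
c(n)*(-15) = (2 + sqrt(1/22))*(-15) = (2 + sqrt(22)/22)*(-15) = -30 - 15*sqrt(22)/22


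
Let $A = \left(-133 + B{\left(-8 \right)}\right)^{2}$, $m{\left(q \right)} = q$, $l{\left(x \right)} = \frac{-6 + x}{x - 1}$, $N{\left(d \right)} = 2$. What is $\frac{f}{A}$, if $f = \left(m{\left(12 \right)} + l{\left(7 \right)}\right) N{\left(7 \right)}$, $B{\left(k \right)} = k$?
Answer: $\frac{73}{59643} \approx 0.0012239$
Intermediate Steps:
$l{\left(x \right)} = \frac{-6 + x}{-1 + x}$
$f = \frac{73}{3}$ ($f = \left(12 + \frac{-6 + 7}{-1 + 7}\right) 2 = \left(12 + \frac{1}{6} \cdot 1\right) 2 = \left(12 + \frac{1}{6}\right) 2 = \frac{73}{6} \cdot 2 = \frac{73}{3} \approx 24.333$)
$A = 19881$ ($A = \left(-133 - 8\right)^{2} = \left(-141\right)^{2} = 19881$)
$\frac{f}{A} = \frac{73}{3 \cdot 19881} = \frac{73}{3} \cdot \frac{1}{19881} = \frac{73}{59643}$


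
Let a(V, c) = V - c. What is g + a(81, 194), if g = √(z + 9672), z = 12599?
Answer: -113 + √22271 ≈ 36.235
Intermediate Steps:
g = √22271 (g = √(12599 + 9672) = √22271 ≈ 149.23)
g + a(81, 194) = √22271 + (81 - 1*194) = √22271 + (81 - 194) = √22271 - 113 = -113 + √22271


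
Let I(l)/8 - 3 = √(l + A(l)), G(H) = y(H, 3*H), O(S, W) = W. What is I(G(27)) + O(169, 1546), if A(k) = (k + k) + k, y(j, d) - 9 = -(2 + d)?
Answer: 1570 + 16*I*√74 ≈ 1570.0 + 137.64*I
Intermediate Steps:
y(j, d) = 7 - d (y(j, d) = 9 - (2 + d) = 9 + (-2 - d) = 7 - d)
G(H) = 7 - 3*H
A(k) = 3*k (A(k) = 2*k + k = 3*k)
I(l) = 24 + 16*√l (I(l) = 24 + 8*√(l + 3*l) = 24 + 8*√(4*l) = 24 + 8*(2*√l) = 24 + 16*√l)
I(G(27)) + O(169, 1546) = (24 + 16*√(7 - 3*27)) + 1546 = (24 + 16*√(7 - 81)) + 1546 = (24 + 16*√(-74)) + 1546 = (24 + 16*(I*√74)) + 1546 = (24 + 16*I*√74) + 1546 = 1570 + 16*I*√74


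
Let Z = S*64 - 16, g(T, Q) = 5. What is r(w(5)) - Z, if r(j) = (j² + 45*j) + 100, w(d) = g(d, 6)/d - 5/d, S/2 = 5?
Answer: -524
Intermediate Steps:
S = 10 (S = 2*5 = 10)
w(d) = 0 (w(d) = 5/d - 5/d = 0)
Z = 624 (Z = 10*64 - 16 = 640 - 16 = 624)
r(j) = 100 + j² + 45*j
r(w(5)) - Z = (100 + 0² + 45*0) - 1*624 = (100 + 0 + 0) - 624 = 100 - 624 = -524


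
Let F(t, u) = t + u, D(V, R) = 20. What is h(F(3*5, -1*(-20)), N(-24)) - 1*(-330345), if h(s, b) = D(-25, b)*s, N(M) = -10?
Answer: 331045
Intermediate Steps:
h(s, b) = 20*s
h(F(3*5, -1*(-20)), N(-24)) - 1*(-330345) = 20*(3*5 - 1*(-20)) - 1*(-330345) = 20*(15 + 20) + 330345 = 20*35 + 330345 = 700 + 330345 = 331045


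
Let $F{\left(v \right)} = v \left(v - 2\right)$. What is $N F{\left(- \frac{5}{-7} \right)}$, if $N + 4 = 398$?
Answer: $- \frac{17730}{49} \approx -361.84$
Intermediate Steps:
$F{\left(v \right)} = v \left(-2 + v\right)$
$N = 394$ ($N = -4 + 398 = 394$)
$N F{\left(- \frac{5}{-7} \right)} = 394 - \frac{5}{-7} \left(-2 - \frac{5}{-7}\right) = 394 \left(-5\right) \left(- \frac{1}{7}\right) \left(-2 - - \frac{5}{7}\right) = 394 \frac{5 \left(-2 + \frac{5}{7}\right)}{7} = 394 \cdot \frac{5}{7} \left(- \frac{9}{7}\right) = 394 \left(- \frac{45}{49}\right) = - \frac{17730}{49}$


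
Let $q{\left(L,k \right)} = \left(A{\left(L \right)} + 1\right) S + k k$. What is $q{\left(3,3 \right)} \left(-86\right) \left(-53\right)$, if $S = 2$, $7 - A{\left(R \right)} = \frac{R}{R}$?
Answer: $104834$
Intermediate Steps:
$A{\left(R \right)} = 6$ ($A{\left(R \right)} = 7 - \frac{R}{R} = 7 - 1 = 6$)
$q{\left(L,k \right)} = 14 + k^{2}$ ($q{\left(L,k \right)} = \left(6 + 1\right) 2 + k k = 7 \cdot 2 + k^{2} = 14 + k^{2}$)
$q{\left(3,3 \right)} \left(-86\right) \left(-53\right) = \left(14 + 3^{2}\right) \left(-86\right) \left(-53\right) = \left(14 + 9\right) \left(-86\right) \left(-53\right) = 23 \left(-86\right) \left(-53\right) = \left(-1978\right) \left(-53\right) = 104834$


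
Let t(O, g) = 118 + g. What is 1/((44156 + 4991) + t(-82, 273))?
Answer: 1/49538 ≈ 2.0187e-5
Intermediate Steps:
1/((44156 + 4991) + t(-82, 273)) = 1/((44156 + 4991) + (118 + 273)) = 1/(49147 + 391) = 1/49538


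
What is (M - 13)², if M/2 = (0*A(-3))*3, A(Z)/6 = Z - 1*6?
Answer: 169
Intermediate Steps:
A(Z) = -36 + 6*Z (A(Z) = 6*(Z - 1*6) = 6*(Z - 6) = 6*(-6 + Z) = -36 + 6*Z)
M = 0 (M = 2*((0*(-36 + 6*(-3)))*3) = 2*((0*(-36 - 18))*3) = 2*((0*(-54))*3) = 2*(0*3) = 2*0 = 0)
(M - 13)² = (0 - 13)² = (-13)² = 169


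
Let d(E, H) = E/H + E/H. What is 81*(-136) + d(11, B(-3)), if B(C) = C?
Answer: -33070/3 ≈ -11023.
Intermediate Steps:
d(E, H) = 2*E/H
81*(-136) + d(11, B(-3)) = 81*(-136) + 2*11/(-3) = -11016 + 2*11*(-⅓) = -11016 - 22/3 = -33070/3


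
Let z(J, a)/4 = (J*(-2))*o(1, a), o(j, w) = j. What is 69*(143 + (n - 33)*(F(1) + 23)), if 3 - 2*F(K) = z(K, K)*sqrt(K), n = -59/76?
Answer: -452433/8 ≈ -56554.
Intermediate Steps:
n = -59/76 (n = -59*1/76 = -59/76 ≈ -0.77632)
z(J, a) = -8*J (z(J, a) = 4*((J*(-2))*1) = 4*(-2*J*1) = 4*(-2*J) = -8*J)
F(K) = 3/2 + 4*K**(3/2) (F(K) = 3/2 - (-8*K)*sqrt(K)/2 = 3/2 - (-4)*K**(3/2) = 3/2 + 4*K**(3/2))
69*(143 + (n - 33)*(F(1) + 23)) = 69*(143 + (-59/76 - 33)*((3/2 + 4*1**(3/2)) + 23)) = 69*(143 - 2567*((3/2 + 4*1) + 23)/76) = 69*(143 - 2567*((3/2 + 4) + 23)/76) = 69*(143 - 2567*(11/2 + 23)/76) = 69*(143 - 2567/76*57/2) = 69*(143 - 7701/8) = 69*(-6557/8) = -452433/8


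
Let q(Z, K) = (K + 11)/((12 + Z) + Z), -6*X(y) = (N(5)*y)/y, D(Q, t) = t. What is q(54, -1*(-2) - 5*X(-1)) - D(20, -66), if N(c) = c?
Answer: 47623/720 ≈ 66.143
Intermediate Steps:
X(y) = -⅚ (X(y) = -5*y/(6*y) = -⅙*5 = -⅚)
q(Z, K) = (11 + K)/(12 + 2*Z)
q(54, -1*(-2) - 5*X(-1)) - D(20, -66) = (11 + (-1*(-2) - 5*(-⅚)))/(2*(6 + 54)) - 1*(-66) = (½)*(11 + (2 + 25/6))/60 + 66 = (½)*(1/60)*(11 + 37/6) + 66 = (½)*(1/60)*(103/6) + 66 = 103/720 + 66 = 47623/720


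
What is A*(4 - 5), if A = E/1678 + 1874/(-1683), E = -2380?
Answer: 3575056/1412037 ≈ 2.5318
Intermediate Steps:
A = -3575056/1412037 (A = -2380/1678 + 1874/(-1683) = -2380*1/1678 + 1874*(-1/1683) = -1190/839 - 1874/1683 = -3575056/1412037 ≈ -2.5318)
A*(4 - 5) = -3575056*(4 - 5)/1412037 = -3575056/1412037*(-1) = 3575056/1412037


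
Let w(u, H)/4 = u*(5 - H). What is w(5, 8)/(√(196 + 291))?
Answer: -60*√487/487 ≈ -2.7189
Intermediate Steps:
w(u, H) = 4*u*(5 - H) (w(u, H) = 4*(u*(5 - H)) = 4*u*(5 - H))
w(5, 8)/(√(196 + 291)) = (4*5*(5 - 1*8))/(√(196 + 291)) = (4*5*(5 - 8))/(√487) = (4*5*(-3))*(√487/487) = -60*√487/487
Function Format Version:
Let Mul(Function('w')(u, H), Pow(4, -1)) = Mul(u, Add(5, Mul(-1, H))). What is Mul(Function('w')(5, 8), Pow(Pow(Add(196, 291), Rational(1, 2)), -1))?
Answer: Mul(Rational(-60, 487), Pow(487, Rational(1, 2))) ≈ -2.7189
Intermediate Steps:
Function('w')(u, H) = Mul(4, u, Add(5, Mul(-1, H))) (Function('w')(u, H) = Mul(4, Mul(u, Add(5, Mul(-1, H)))) = Mul(4, u, Add(5, Mul(-1, H))))
Mul(Function('w')(5, 8), Pow(Pow(Add(196, 291), Rational(1, 2)), -1)) = Mul(Mul(4, 5, Add(5, Mul(-1, 8))), Pow(Pow(Add(196, 291), Rational(1, 2)), -1)) = Mul(Mul(4, 5, Add(5, -8)), Pow(Pow(487, Rational(1, 2)), -1)) = Mul(Mul(4, 5, -3), Mul(Rational(1, 487), Pow(487, Rational(1, 2)))) = Mul(-60, Mul(Rational(1, 487), Pow(487, Rational(1, 2)))) = Mul(Rational(-60, 487), Pow(487, Rational(1, 2)))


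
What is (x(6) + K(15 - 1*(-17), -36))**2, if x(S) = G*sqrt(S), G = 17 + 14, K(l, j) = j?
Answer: 7062 - 2232*sqrt(6) ≈ 1594.7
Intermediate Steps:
G = 31
x(S) = 31*sqrt(S)
(x(6) + K(15 - 1*(-17), -36))**2 = (31*sqrt(6) - 36)**2 = (-36 + 31*sqrt(6))**2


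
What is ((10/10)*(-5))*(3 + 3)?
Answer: -30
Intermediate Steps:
((10/10)*(-5))*(3 + 3) = ((10*(1/10))*(-5))*6 = (1*(-5))*6 = -5*6 = -30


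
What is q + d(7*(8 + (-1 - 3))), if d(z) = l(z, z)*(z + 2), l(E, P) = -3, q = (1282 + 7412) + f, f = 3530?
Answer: 12134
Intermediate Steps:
q = 12224 (q = (1282 + 7412) + 3530 = 8694 + 3530 = 12224)
d(z) = -6 - 3*z (d(z) = -3*(z + 2) = -3*(2 + z) = -6 - 3*z)
q + d(7*(8 + (-1 - 3))) = 12224 + (-6 - 21*(8 + (-1 - 3))) = 12224 + (-6 - 21*(8 - 4)) = 12224 + (-6 - 21*4) = 12224 + (-6 - 3*28) = 12224 + (-6 - 84) = 12224 - 90 = 12134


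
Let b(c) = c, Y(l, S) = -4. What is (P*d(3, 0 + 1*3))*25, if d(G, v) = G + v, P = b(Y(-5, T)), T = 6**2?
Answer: -600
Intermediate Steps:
T = 36
P = -4
(P*d(3, 0 + 1*3))*25 = -4*(3 + (0 + 1*3))*25 = -4*(3 + (0 + 3))*25 = -4*(3 + 3)*25 = -4*6*25 = -24*25 = -600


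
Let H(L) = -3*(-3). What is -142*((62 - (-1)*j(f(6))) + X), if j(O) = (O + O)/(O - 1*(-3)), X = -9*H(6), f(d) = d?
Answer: 7526/3 ≈ 2508.7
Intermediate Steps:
H(L) = 9
X = -81 (X = -9*9 = -81)
j(O) = 2*O/(3 + O) (j(O) = (2*O)/(O + 3) = (2*O)/(3 + O) = 2*O/(3 + O))
-142*((62 - (-1)*j(f(6))) + X) = -142*((62 - (-1)*2*6/(3 + 6)) - 81) = -142*((62 - (-1)*2*6/9) - 81) = -142*((62 - (-1)*2*6*(⅑)) - 81) = -142*((62 - (-1)*4/3) - 81) = -142*((62 - 1*(-4/3)) - 81) = -142*((62 + 4/3) - 81) = -142*(190/3 - 81) = -142*(-53/3) = 7526/3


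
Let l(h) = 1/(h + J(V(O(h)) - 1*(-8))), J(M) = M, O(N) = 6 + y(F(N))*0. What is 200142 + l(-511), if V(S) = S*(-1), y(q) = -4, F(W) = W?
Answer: 101872277/509 ≈ 2.0014e+5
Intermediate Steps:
O(N) = 6 (O(N) = 6 - 4*0 = 6 + 0 = 6)
V(S) = -S
l(h) = 1/(2 + h) (l(h) = 1/(h + (-1*6 - 1*(-8))) = 1/(h + (-6 + 8)) = 1/(h + 2) = 1/(2 + h))
200142 + l(-511) = 200142 + 1/(2 - 511) = 200142 + 1/(-509) = 200142 - 1/509 = 101872277/509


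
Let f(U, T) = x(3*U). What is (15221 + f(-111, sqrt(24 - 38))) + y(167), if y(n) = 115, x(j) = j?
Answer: 15003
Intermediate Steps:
f(U, T) = 3*U
(15221 + f(-111, sqrt(24 - 38))) + y(167) = (15221 + 3*(-111)) + 115 = (15221 - 333) + 115 = 14888 + 115 = 15003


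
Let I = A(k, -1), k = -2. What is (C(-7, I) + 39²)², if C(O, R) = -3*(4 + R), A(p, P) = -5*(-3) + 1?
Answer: 2134521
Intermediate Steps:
A(p, P) = 16 (A(p, P) = 15 + 1 = 16)
I = 16
C(O, R) = -12 - 3*R
(C(-7, I) + 39²)² = ((-12 - 3*16) + 39²)² = ((-12 - 48) + 1521)² = (-60 + 1521)² = 1461² = 2134521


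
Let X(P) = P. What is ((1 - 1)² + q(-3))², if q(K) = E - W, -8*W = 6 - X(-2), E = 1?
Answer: 4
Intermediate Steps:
W = -1 (W = -(6 - 1*(-2))/8 = -(6 + 2)/8 = -⅛*8 = -1)
q(K) = 2 (q(K) = 1 - 1*(-1) = 1 + 1 = 2)
((1 - 1)² + q(-3))² = ((1 - 1)² + 2)² = (0² + 2)² = (0 + 2)² = 2² = 4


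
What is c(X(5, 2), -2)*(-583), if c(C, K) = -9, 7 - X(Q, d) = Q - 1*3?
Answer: 5247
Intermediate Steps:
X(Q, d) = 10 - Q (X(Q, d) = 7 - (Q - 1*3) = 7 - (Q - 3) = 7 - (-3 + Q) = 7 + (3 - Q) = 10 - Q)
c(X(5, 2), -2)*(-583) = -9*(-583) = 5247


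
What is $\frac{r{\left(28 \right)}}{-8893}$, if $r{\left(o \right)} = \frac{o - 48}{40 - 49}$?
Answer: $- \frac{20}{80037} \approx -0.00024988$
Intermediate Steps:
$r{\left(o \right)} = \frac{16}{3} - \frac{o}{9}$ ($r{\left(o \right)} = \frac{-48 + o}{-9} = \left(-48 + o\right) \left(- \frac{1}{9}\right) = \frac{16}{3} - \frac{o}{9}$)
$\frac{r{\left(28 \right)}}{-8893} = \frac{\frac{16}{3} - \frac{28}{9}}{-8893} = \left(\frac{16}{3} - \frac{28}{9}\right) \left(- \frac{1}{8893}\right) = \frac{20}{9} \left(- \frac{1}{8893}\right) = - \frac{20}{80037}$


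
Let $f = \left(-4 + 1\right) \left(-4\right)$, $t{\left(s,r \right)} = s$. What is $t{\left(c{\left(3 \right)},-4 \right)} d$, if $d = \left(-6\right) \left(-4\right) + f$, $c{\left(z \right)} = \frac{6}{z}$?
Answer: $72$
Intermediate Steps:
$f = 12$ ($f = \left(-3\right) \left(-4\right) = 12$)
$d = 36$ ($d = \left(-6\right) \left(-4\right) + 12 = 24 + 12 = 36$)
$t{\left(c{\left(3 \right)},-4 \right)} d = \frac{6}{3} \cdot 36 = 6 \cdot \frac{1}{3} \cdot 36 = 2 \cdot 36 = 72$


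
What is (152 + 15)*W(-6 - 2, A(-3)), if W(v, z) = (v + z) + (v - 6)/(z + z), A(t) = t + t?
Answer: -12859/6 ≈ -2143.2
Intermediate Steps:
A(t) = 2*t
W(v, z) = v + z + (-6 + v)/(2*z) (W(v, z) = (v + z) + (-6 + v)/((2*z)) = (v + z) + (-6 + v)*(1/(2*z)) = (v + z) + (-6 + v)/(2*z) = v + z + (-6 + v)/(2*z))
(152 + 15)*W(-6 - 2, A(-3)) = (152 + 15)*((-3 + (-6 - 2)/2 + (2*(-3))*((-6 - 2) + 2*(-3)))/((2*(-3)))) = 167*((-3 + (½)*(-8) - 6*(-8 - 6))/(-6)) = 167*(-(-3 - 4 - 6*(-14))/6) = 167*(-(-3 - 4 + 84)/6) = 167*(-⅙*77) = 167*(-77/6) = -12859/6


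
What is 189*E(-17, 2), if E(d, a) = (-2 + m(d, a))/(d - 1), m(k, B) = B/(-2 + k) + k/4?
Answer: 10143/152 ≈ 66.730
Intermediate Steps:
m(k, B) = k/4 + B/(-2 + k) (m(k, B) = B/(-2 + k) + k*(¼) = B/(-2 + k) + k/4 = k/4 + B/(-2 + k))
E(d, a) = (-2 + (a - d/2 + d²/4)/(-2 + d))/(-1 + d) (E(d, a) = (-2 + (a - d/2 + d²/4)/(-2 + d))/(d - 1) = (-2 + (a - d/2 + d²/4)/(-2 + d))/(-1 + d))
189*E(-17, 2) = 189*((16 + (-17)² - 10*(-17) + 4*2)/(4*(-1 - 17)*(-2 - 17))) = 189*((¼)*(16 + 289 + 170 + 8)/(-18*(-19))) = 189*((¼)*(-1/18)*(-1/19)*483) = 189*(161/456) = 10143/152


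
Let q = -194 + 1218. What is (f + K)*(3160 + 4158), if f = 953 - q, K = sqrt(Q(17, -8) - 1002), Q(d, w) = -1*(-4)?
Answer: -519578 + 7318*I*sqrt(998) ≈ -5.1958e+5 + 2.3118e+5*I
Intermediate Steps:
q = 1024
Q(d, w) = 4
K = I*sqrt(998) (K = sqrt(4 - 1002) = sqrt(-998) = I*sqrt(998) ≈ 31.591*I)
f = -71 (f = 953 - 1*1024 = 953 - 1024 = -71)
(f + K)*(3160 + 4158) = (-71 + I*sqrt(998))*(3160 + 4158) = (-71 + I*sqrt(998))*7318 = -519578 + 7318*I*sqrt(998)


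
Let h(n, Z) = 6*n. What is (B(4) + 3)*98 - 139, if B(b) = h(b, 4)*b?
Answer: 9563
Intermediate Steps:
B(b) = 6*b² (B(b) = (6*b)*b = 6*b²)
(B(4) + 3)*98 - 139 = (6*4² + 3)*98 - 139 = (6*16 + 3)*98 - 139 = (96 + 3)*98 - 139 = 99*98 - 139 = 9702 - 139 = 9563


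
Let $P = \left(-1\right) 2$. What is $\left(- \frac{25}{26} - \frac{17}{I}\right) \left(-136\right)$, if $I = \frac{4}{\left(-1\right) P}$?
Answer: $\frac{16728}{13} \approx 1286.8$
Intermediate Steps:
$P = -2$
$I = 2$ ($I = \frac{4}{\left(-1\right) \left(-2\right)} = \frac{4}{2} = 4 \cdot \frac{1}{2} = 2$)
$\left(- \frac{25}{26} - \frac{17}{I}\right) \left(-136\right) = \left(- \frac{25}{26} - \frac{17}{2}\right) \left(-136\right) = \left(- \frac{123}{13}\right) \left(-136\right) = \frac{16728}{13}$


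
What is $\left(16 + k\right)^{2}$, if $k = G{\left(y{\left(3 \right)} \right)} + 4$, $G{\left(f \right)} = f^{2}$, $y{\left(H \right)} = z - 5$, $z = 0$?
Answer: $2025$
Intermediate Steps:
$y{\left(H \right)} = -5$ ($y{\left(H \right)} = 0 - 5 = -5$)
$k = 29$ ($k = \left(-5\right)^{2} + 4 = 25 + 4 = 29$)
$\left(16 + k\right)^{2} = \left(16 + 29\right)^{2} = 45^{2} = 2025$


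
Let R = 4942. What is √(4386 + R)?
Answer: 4*√583 ≈ 96.582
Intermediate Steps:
√(4386 + R) = √(4386 + 4942) = √9328 = 4*√583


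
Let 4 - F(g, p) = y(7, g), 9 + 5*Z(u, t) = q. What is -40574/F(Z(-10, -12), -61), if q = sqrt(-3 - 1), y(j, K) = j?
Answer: 40574/3 ≈ 13525.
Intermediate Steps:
q = 2*I (q = sqrt(-4) = 2*I ≈ 2.0*I)
Z(u, t) = -9/5 + 2*I/5 (Z(u, t) = -9/5 + (2*I)/5 = -9/5 + 2*I/5)
F(g, p) = -3 (F(g, p) = 4 - 1*7 = 4 - 7 = -3)
-40574/F(Z(-10, -12), -61) = -40574/(-3) = -40574*(-1/3) = 40574/3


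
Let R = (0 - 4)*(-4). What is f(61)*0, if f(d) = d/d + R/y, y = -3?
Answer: 0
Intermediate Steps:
R = 16 (R = -4*(-4) = 16)
f(d) = -13/3 (f(d) = d/d + 16/(-3) = 1 + 16*(-1/3) = 1 - 16/3 = -13/3)
f(61)*0 = -13/3*0 = 0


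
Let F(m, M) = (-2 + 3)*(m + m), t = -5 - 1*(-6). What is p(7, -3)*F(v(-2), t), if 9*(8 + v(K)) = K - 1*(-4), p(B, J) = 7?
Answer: -980/9 ≈ -108.89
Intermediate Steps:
v(K) = -68/9 + K/9 (v(K) = -8 + (K - 1*(-4))/9 = -8 + (K + 4)/9 = -8 + (4 + K)/9 = -8 + (4/9 + K/9) = -68/9 + K/9)
t = 1 (t = -5 + 6 = 1)
F(m, M) = 2*m (F(m, M) = 1*(2*m) = 2*m)
p(7, -3)*F(v(-2), t) = 7*(2*(-68/9 + (1/9)*(-2))) = 7*(2*(-68/9 - 2/9)) = 7*(2*(-70/9)) = 7*(-140/9) = -980/9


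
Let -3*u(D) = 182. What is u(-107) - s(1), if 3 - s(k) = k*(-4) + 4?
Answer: -191/3 ≈ -63.667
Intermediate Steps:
s(k) = -1 + 4*k (s(k) = 3 - (k*(-4) + 4) = 3 - (-4*k + 4) = 3 - (4 - 4*k) = 3 + (-4 + 4*k) = -1 + 4*k)
u(D) = -182/3 (u(D) = -⅓*182 = -182/3)
u(-107) - s(1) = -182/3 - (-1 + 4*1) = -182/3 - (-1 + 4) = -182/3 - 1*3 = -182/3 - 3 = -191/3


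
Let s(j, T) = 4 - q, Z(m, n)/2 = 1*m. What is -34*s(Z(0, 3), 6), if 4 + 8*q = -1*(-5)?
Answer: -527/4 ≈ -131.75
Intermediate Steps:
q = 1/8 (q = -1/2 + (-1*(-5))/8 = -1/2 + (1/8)*5 = -1/2 + 5/8 = 1/8 ≈ 0.12500)
Z(m, n) = 2*m (Z(m, n) = 2*(1*m) = 2*m)
s(j, T) = 31/8 (s(j, T) = 4 - 1*1/8 = 4 - 1/8 = 31/8)
-34*s(Z(0, 3), 6) = -34*31/8 = -527/4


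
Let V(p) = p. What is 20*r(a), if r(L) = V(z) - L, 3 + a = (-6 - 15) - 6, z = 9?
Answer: 780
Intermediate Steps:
a = -30 (a = -3 + ((-6 - 15) - 6) = -3 + (-21 - 6) = -3 - 27 = -30)
r(L) = 9 - L
20*r(a) = 20*(9 - 1*(-30)) = 20*(9 + 30) = 20*39 = 780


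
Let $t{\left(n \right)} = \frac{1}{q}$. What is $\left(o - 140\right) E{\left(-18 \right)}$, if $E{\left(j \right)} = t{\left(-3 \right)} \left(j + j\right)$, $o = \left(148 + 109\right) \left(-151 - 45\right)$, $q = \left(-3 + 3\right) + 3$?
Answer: $606144$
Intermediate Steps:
$q = 3$ ($q = 0 + 3 = 3$)
$o = -50372$ ($o = 257 \left(-196\right) = -50372$)
$t{\left(n \right)} = \frac{1}{3}$
$E{\left(j \right)} = \frac{2 j}{3}$ ($E{\left(j \right)} = \frac{j + j}{3} = \frac{2 j}{3}$)
$\left(o - 140\right) E{\left(-18 \right)} = \left(-50372 - 140\right) \frac{2}{3} \left(-18\right) = \left(-50512\right) \left(-12\right) = 606144$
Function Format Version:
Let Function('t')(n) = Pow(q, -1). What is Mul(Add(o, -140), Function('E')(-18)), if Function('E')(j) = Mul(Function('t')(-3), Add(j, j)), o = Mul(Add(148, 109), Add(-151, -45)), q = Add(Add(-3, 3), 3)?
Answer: 606144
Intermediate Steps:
q = 3 (q = Add(0, 3) = 3)
o = -50372 (o = Mul(257, -196) = -50372)
Function('t')(n) = Rational(1, 3) (Function('t')(n) = Pow(3, -1) = Rational(1, 3))
Function('E')(j) = Mul(Rational(2, 3), j) (Function('E')(j) = Mul(Rational(1, 3), Add(j, j)) = Mul(Rational(1, 3), Mul(2, j)) = Mul(Rational(2, 3), j))
Mul(Add(o, -140), Function('E')(-18)) = Mul(Add(-50372, -140), Mul(Rational(2, 3), -18)) = Mul(-50512, -12) = 606144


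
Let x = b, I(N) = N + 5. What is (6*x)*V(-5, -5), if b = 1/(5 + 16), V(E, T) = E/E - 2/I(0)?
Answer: 6/35 ≈ 0.17143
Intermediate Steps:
I(N) = 5 + N
V(E, T) = 3/5 (V(E, T) = E/E - 2/(5 + 0) = 1 - 2/5 = 3/5)
b = 1/21 ≈ 0.047619
x = 1/21 ≈ 0.047619
(6*x)*V(-5, -5) = (6*(1/21))*(3/5) = (2/7)*(3/5) = 6/35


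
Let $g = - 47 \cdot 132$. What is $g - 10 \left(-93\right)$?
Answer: $-5274$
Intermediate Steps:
$g = -6204$ ($g = \left(-1\right) 6204 = -6204$)
$g - 10 \left(-93\right) = -6204 - 10 \left(-93\right) = -6204 - -930 = -6204 + 930 = -5274$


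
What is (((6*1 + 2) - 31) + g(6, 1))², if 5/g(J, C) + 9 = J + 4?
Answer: 324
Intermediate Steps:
g(J, C) = 5/(-5 + J) (g(J, C) = 5/(-9 + (J + 4)) = 5/(-9 + (4 + J)) = 5/(-5 + J))
(((6*1 + 2) - 31) + g(6, 1))² = (((6*1 + 2) - 31) + 5/(-5 + 6))² = (((6 + 2) - 31) + 5/1)² = ((8 - 31) + 5*1)² = (-23 + 5)² = (-18)² = 324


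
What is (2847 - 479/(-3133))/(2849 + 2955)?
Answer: 4460065/9091966 ≈ 0.49055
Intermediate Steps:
(2847 - 479/(-3133))/(2849 + 2955) = (2847 - 479*(-1/3133))/5804 = (2847 + 479/3133)*(1/5804) = (8920130/3133)*(1/5804) = 4460065/9091966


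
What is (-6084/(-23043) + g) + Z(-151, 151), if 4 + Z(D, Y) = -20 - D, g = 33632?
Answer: 259304907/7681 ≈ 33759.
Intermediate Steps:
Z(D, Y) = -24 - D (Z(D, Y) = -4 + (-20 - D) = -24 - D)
(-6084/(-23043) + g) + Z(-151, 151) = (-6084/(-23043) + 33632) + (-24 - 1*(-151)) = (-6084*(-1/23043) + 33632) + (-24 + 151) = (2028/7681 + 33632) + 127 = 258329420/7681 + 127 = 259304907/7681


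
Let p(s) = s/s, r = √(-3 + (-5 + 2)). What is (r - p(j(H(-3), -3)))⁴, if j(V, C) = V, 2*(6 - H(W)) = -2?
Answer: (1 - I*√6)⁴ ≈ 1.0 + 48.99*I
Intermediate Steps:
H(W) = 7 (H(W) = 6 - ½*(-2) = 6 + 1 = 7)
r = I*√6 (r = √(-3 - 3) = √(-6) = I*√6 ≈ 2.4495*I)
p(s) = 1
(r - p(j(H(-3), -3)))⁴ = (I*√6 - 1*1)⁴ = (I*√6 - 1)⁴ = (-1 + I*√6)⁴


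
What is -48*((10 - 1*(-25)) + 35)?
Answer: -3360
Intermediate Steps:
-48*((10 - 1*(-25)) + 35) = -48*((10 + 25) + 35) = -48*(35 + 35) = -48*70 = -3360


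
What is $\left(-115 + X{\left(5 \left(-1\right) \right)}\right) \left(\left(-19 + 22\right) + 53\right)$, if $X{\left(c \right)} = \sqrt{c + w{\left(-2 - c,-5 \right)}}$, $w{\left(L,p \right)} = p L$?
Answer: $-6440 + 112 i \sqrt{5} \approx -6440.0 + 250.44 i$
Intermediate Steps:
$w{\left(L,p \right)} = L p$
$X{\left(c \right)} = \sqrt{10 + 6 c}$ ($X{\left(c \right)} = \sqrt{c + \left(-2 - c\right) \left(-5\right)} = \sqrt{c + \left(10 + 5 c\right)} = \sqrt{10 + 6 c}$)
$\left(-115 + X{\left(5 \left(-1\right) \right)}\right) \left(\left(-19 + 22\right) + 53\right) = \left(-115 + \sqrt{10 + 6 \cdot 5 \left(-1\right)}\right) \left(\left(-19 + 22\right) + 53\right) = \left(-115 + \sqrt{10 + 6 \left(-5\right)}\right) \left(3 + 53\right) = \left(-115 + \sqrt{10 - 30}\right) 56 = \left(-115 + \sqrt{-20}\right) 56 = \left(-115 + 2 i \sqrt{5}\right) 56 = -6440 + 112 i \sqrt{5}$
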